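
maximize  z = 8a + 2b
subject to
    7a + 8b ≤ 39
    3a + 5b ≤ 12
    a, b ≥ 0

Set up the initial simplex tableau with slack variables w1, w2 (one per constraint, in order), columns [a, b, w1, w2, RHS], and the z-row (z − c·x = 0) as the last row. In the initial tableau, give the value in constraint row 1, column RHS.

39

The RHS of constraint 1 is b_1 = 39.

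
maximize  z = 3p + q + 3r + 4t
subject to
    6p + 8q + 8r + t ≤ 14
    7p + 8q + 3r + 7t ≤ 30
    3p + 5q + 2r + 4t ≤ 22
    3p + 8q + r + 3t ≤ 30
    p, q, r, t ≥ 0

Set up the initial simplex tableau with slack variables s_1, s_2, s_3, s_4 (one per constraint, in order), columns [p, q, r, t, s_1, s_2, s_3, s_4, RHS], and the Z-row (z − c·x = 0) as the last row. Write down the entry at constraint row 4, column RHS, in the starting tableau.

The RHS of constraint 4 is b_4 = 30.

30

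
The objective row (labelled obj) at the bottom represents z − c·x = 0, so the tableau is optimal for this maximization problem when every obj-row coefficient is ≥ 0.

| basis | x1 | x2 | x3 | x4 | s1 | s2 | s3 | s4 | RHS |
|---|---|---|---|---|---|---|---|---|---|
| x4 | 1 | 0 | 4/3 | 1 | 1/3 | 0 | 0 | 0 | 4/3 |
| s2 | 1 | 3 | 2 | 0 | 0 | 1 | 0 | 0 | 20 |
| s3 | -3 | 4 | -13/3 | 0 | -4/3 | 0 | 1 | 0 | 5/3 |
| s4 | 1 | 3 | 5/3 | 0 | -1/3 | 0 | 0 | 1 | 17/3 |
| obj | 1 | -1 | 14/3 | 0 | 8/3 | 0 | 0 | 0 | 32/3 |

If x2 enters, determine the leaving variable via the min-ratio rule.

Column x2 entries and ratios — x4: 0 ≤ 0, skip; s2: 20/3 = 20/3; s3: (5/3)/4 = 5/12; s4: (17/3)/3 = 17/9.
Smallest ratio is 5/12 in the row of s3, so s3 leaves.

s3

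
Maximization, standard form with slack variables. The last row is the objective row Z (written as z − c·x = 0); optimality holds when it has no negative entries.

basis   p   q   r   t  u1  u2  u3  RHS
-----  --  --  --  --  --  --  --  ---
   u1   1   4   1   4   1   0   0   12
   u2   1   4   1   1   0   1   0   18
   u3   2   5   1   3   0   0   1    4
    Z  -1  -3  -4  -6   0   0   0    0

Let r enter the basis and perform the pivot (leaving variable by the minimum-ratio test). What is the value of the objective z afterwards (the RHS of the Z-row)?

16

Ratio test on column r — row 1: 12/1 = 12; row 2: 18/1 = 18; row 3: 4/1 = 4. Minimum is 4 at row 3 (u3 leaves); pivot element 1.
Pivot on row 3; the Z-row RHS becomes 0 − (-4)·4 = 16.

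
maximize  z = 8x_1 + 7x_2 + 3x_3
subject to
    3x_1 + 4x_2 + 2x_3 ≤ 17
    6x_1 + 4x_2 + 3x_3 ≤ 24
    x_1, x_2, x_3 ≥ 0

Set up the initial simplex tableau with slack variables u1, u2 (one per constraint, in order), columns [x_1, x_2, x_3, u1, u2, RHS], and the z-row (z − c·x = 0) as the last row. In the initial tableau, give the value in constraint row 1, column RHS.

The RHS of constraint 1 is b_1 = 17.

17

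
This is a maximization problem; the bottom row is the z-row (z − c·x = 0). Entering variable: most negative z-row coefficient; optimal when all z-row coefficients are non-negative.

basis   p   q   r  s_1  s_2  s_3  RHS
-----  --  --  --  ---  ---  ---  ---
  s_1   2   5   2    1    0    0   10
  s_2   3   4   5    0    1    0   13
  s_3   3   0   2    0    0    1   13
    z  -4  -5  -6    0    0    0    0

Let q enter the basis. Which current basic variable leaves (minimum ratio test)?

s_1

Column q entries and ratios — s_1: 10/5 = 2; s_2: 13/4 = 13/4; s_3: 0 ≤ 0, skip.
Smallest ratio is 2 in the row of s_1, so s_1 leaves.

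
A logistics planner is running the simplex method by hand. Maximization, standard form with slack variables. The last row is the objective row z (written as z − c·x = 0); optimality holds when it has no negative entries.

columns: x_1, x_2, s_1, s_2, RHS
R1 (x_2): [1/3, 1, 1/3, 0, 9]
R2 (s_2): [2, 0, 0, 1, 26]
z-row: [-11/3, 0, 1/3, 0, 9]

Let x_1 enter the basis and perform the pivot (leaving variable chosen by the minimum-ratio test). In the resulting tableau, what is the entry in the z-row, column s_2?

Ratio test on column x_1 — row 1: 9/(1/3) = 27; row 2: 26/2 = 13. Minimum is 13 at row 2 (s_2 leaves); pivot element 2.
Divide row 2 by 2; eliminate column x_1 from the other rows.
z-row update in column s_2: 0 − (-11/3)·(1/2) = 11/6.

11/6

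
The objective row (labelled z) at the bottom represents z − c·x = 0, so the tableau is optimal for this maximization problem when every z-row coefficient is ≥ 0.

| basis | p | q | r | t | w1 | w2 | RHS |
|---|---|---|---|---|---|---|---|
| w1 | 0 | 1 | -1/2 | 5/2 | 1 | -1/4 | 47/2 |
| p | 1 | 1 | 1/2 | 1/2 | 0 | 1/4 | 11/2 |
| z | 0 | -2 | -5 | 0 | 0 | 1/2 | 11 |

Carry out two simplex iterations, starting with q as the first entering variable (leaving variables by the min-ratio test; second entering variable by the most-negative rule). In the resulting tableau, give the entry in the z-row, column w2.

3

Ratio test on column q — row 1: (47/2)/1 = 47/2; row 2: (11/2)/1 = 11/2. Minimum is 11/2 at row 2 (p leaves); pivot element 1.
Divide row 2 by 1; eliminate column q from the other rows.
Second iteration: most negative z-row entry is -4 in column r, so r enters.
Ratio test on column r — row 1: entry -1 ≤ 0; row 2: (11/2)/(1/2) = 11. Minimum is 11 at row 2 (q leaves); pivot element 1/2.
Divide row 2 by 1/2; eliminate column r from the other rows.
After both pivots, the entry at the z-row, column w2 is 3.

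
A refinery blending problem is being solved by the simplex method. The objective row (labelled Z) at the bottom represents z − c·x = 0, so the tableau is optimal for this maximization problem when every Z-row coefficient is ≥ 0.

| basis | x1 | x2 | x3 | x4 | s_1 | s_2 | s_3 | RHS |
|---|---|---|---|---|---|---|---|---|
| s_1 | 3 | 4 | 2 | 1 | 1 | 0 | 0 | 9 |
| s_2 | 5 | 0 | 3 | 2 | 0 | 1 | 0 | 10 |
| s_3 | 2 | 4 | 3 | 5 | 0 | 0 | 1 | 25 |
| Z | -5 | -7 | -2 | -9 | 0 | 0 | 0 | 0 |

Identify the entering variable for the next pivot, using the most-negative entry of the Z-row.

Negative Z-row entries: x1: -5, x2: -7, x3: -2, x4: -9.
The most negative is -9 in column x4, so x4 enters.

x4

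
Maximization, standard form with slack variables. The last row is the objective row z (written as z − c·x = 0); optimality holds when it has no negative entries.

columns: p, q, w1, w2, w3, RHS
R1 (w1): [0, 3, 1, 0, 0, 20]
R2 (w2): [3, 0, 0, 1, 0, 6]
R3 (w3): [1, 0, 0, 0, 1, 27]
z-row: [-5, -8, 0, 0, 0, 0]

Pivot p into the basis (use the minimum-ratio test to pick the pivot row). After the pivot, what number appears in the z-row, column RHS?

10

Ratio test on column p — row 1: entry 0 ≤ 0; row 2: 6/3 = 2; row 3: 27/1 = 27. Minimum is 2 at row 2 (w2 leaves); pivot element 3.
Divide row 2 by 3; eliminate column p from the other rows.
z-row update in column RHS: 0 − (-5)·2 = 10.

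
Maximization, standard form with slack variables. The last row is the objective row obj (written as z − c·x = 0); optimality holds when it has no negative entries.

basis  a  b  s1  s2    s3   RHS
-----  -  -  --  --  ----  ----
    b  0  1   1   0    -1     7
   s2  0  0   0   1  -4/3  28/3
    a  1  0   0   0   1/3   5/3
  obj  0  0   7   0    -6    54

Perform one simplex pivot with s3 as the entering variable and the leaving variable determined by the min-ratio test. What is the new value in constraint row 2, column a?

Ratio test on column s3 — row 1: entry -1 ≤ 0; row 2: entry -4/3 ≤ 0; row 3: (5/3)/(1/3) = 5. Minimum is 5 at row 3 (a leaves); pivot element 1/3.
Divide row 3 by 1/3; eliminate column s3 from the other rows.
Row 2 update in column a: 0 − (-4/3)·3 = 4.

4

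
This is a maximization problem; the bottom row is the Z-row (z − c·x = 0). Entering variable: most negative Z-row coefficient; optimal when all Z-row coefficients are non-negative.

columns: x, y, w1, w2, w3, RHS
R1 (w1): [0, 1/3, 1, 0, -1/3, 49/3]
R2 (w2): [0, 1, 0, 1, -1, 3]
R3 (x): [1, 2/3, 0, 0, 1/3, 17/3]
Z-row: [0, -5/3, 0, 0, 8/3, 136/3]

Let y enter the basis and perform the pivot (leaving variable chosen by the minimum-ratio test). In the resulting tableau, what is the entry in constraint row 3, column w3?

Ratio test on column y — row 1: (49/3)/(1/3) = 49; row 2: 3/1 = 3; row 3: (17/3)/(2/3) = 17/2. Minimum is 3 at row 2 (w2 leaves); pivot element 1.
Divide row 2 by 1; eliminate column y from the other rows.
Row 3 update in column w3: 1/3 − (2/3)·(-1) = 1.

1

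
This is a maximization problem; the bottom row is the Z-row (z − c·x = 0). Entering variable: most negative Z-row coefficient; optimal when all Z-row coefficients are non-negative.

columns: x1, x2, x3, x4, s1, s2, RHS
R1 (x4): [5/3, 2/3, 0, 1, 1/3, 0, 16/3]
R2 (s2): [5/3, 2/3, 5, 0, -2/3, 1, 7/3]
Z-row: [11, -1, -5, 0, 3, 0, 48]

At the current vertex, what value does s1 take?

s1 is not in the basis, so in the current basic feasible solution s1 = 0.

0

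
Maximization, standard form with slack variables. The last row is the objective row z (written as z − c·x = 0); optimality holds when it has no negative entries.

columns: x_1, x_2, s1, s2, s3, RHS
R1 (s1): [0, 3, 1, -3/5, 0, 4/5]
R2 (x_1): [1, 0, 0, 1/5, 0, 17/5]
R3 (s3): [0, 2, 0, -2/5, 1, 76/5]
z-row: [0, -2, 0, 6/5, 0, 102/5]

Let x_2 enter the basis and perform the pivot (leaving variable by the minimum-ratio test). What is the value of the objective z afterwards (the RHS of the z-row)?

Ratio test on column x_2 — row 1: (4/5)/3 = 4/15; row 2: entry 0 ≤ 0; row 3: (76/5)/2 = 38/5. Minimum is 4/15 at row 1 (s1 leaves); pivot element 3.
Pivot on row 1; the z-row RHS becomes 102/5 − (-2)·(4/15) = 314/15.

314/15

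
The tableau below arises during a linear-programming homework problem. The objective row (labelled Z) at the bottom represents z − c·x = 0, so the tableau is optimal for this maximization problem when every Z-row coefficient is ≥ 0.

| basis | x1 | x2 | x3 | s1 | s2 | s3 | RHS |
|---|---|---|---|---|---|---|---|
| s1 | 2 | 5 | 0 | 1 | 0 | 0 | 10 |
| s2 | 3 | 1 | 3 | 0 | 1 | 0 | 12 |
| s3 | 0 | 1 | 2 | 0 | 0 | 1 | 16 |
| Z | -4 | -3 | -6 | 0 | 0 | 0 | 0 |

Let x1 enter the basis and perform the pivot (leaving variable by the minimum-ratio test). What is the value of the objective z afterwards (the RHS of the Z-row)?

16

Ratio test on column x1 — row 1: 10/2 = 5; row 2: 12/3 = 4; row 3: entry 0 ≤ 0. Minimum is 4 at row 2 (s2 leaves); pivot element 3.
Pivot on row 2; the Z-row RHS becomes 0 − (-4)·4 = 16.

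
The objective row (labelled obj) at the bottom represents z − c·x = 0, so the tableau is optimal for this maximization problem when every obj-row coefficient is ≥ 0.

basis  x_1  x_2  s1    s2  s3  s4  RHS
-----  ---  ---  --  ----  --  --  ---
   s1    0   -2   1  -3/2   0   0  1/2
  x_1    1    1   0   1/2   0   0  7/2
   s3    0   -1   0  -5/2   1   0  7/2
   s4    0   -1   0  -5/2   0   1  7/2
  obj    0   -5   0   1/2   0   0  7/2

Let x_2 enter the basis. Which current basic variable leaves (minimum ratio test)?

Column x_2 entries and ratios — s1: -2 ≤ 0, skip; x_1: (7/2)/1 = 7/2; s3: -1 ≤ 0, skip; s4: -1 ≤ 0, skip.
Smallest ratio is 7/2 in the row of x_1, so x_1 leaves.

x_1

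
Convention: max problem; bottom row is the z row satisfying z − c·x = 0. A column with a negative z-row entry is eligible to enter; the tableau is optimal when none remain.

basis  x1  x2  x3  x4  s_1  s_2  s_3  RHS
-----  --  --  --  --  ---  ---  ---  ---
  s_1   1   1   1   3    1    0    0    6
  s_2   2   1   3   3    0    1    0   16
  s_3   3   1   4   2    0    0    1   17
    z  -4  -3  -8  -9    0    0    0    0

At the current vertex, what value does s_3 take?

s_3 is basic (row 3); its value is the RHS of that row, 17.

17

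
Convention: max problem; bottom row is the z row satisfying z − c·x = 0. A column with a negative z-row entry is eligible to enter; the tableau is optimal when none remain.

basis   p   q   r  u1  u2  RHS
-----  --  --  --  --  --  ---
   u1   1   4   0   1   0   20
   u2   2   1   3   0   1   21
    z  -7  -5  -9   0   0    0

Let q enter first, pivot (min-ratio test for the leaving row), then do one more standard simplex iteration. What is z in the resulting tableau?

Ratio test on column q — row 1: 20/4 = 5; row 2: 21/1 = 21. Minimum is 5 at row 1 (u1 leaves); pivot element 4.
Pivot on row 1; the z-row RHS becomes 0 − (-5)·5 = 25.
Next entering variable (most negative z-row entry -9): r.
Ratio test on column r — row 1: entry 0 ≤ 0; row 2: 16/3 = 16/3. Minimum is 16/3 at row 2 (u2 leaves); pivot element 3.
After the second pivot the z-row RHS is 25 − (-9)·(16/3) = 73.

73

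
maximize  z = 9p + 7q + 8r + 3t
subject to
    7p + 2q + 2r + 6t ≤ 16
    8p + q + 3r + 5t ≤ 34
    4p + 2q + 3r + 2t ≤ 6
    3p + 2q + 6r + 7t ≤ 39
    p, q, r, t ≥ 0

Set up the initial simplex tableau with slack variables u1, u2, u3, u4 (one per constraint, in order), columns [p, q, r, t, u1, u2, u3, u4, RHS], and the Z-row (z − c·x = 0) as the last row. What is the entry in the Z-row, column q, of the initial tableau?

-7

The Z-row carries the negated objective coefficients: the q entry is -7.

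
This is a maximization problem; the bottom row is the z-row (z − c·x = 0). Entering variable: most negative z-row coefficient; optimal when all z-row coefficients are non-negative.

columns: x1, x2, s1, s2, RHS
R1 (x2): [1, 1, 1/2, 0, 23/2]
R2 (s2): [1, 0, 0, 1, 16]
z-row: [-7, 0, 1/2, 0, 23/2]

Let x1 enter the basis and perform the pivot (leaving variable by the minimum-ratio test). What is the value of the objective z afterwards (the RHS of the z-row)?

Ratio test on column x1 — row 1: (23/2)/1 = 23/2; row 2: 16/1 = 16. Minimum is 23/2 at row 1 (x2 leaves); pivot element 1.
Pivot on row 1; the z-row RHS becomes 23/2 − (-7)·(23/2) = 92.

92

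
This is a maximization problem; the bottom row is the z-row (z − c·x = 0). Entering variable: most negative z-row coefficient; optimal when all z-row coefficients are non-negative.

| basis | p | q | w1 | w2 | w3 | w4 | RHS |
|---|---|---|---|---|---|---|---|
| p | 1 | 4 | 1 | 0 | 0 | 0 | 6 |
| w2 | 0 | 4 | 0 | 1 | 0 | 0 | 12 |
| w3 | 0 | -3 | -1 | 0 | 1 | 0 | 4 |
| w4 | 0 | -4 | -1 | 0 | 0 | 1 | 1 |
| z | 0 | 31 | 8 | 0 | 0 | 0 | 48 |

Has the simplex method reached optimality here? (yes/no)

yes

Every z-row coefficient is ≥ 0, so the tableau is optimal.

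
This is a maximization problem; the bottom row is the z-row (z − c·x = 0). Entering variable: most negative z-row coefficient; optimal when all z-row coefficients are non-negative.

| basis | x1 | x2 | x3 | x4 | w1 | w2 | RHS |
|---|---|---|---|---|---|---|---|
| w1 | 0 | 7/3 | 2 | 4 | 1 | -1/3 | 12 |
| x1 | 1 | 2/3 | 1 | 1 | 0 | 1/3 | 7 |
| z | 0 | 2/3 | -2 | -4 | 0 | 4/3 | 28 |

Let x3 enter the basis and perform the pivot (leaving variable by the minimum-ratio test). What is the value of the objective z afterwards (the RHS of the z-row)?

Ratio test on column x3 — row 1: 12/2 = 6; row 2: 7/1 = 7. Minimum is 6 at row 1 (w1 leaves); pivot element 2.
Pivot on row 1; the z-row RHS becomes 28 − (-2)·6 = 40.

40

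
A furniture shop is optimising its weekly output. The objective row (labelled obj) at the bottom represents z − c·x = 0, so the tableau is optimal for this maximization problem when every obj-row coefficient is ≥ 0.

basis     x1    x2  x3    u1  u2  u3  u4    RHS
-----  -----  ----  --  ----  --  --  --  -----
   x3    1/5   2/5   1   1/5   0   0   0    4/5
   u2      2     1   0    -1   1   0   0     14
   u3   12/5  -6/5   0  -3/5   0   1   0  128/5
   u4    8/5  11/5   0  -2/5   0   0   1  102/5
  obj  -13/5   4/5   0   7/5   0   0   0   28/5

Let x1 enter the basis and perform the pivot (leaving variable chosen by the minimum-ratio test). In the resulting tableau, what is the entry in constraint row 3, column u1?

Ratio test on column x1 — row 1: (4/5)/(1/5) = 4; row 2: 14/2 = 7; row 3: (128/5)/(12/5) = 32/3; row 4: (102/5)/(8/5) = 51/4. Minimum is 4 at row 1 (x3 leaves); pivot element 1/5.
Divide row 1 by 1/5; eliminate column x1 from the other rows.
Row 3 update in column u1: -3/5 − (12/5)·1 = -3.

-3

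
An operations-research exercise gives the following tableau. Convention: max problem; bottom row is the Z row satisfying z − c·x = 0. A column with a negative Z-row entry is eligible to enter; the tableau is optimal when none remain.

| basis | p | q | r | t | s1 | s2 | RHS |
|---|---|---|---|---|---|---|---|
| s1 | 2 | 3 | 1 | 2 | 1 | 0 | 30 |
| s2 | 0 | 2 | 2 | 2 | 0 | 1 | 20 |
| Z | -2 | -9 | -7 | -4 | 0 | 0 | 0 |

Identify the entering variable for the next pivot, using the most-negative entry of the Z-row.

q

Negative Z-row entries: p: -2, q: -9, r: -7, t: -4.
The most negative is -9 in column q, so q enters.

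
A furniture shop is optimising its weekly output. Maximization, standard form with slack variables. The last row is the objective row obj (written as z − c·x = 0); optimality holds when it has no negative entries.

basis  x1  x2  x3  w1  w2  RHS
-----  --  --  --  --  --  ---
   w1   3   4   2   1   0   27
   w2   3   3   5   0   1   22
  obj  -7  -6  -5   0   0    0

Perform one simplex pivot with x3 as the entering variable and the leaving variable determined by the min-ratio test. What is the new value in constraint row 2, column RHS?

Ratio test on column x3 — row 1: 27/2 = 27/2; row 2: 22/5 = 22/5. Minimum is 22/5 at row 2 (w2 leaves); pivot element 5.
Divide row 2 by 5; eliminate column x3 from the other rows.
In the new row 2, the RHS entry is the old entry divided by the pivot: 22/5 = 22/5.

22/5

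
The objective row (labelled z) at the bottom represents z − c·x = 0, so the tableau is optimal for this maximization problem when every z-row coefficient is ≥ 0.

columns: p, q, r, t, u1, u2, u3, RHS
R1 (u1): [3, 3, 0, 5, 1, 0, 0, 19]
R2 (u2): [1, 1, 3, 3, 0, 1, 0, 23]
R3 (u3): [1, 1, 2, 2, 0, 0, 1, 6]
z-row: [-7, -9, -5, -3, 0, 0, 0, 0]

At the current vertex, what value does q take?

q is not in the basis, so in the current basic feasible solution q = 0.

0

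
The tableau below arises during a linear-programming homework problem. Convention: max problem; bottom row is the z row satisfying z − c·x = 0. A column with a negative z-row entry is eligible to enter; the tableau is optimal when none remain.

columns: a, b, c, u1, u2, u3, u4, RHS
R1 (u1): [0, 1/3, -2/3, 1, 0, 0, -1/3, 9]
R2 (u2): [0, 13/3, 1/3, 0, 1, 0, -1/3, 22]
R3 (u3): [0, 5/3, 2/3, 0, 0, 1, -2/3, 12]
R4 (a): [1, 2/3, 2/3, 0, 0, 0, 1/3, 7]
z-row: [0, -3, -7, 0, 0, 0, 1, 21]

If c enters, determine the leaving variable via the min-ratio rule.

Column c entries and ratios — u1: -2/3 ≤ 0, skip; u2: 22/(1/3) = 66; u3: 12/(2/3) = 18; a: 7/(2/3) = 21/2.
Smallest ratio is 21/2 in the row of a, so a leaves.

a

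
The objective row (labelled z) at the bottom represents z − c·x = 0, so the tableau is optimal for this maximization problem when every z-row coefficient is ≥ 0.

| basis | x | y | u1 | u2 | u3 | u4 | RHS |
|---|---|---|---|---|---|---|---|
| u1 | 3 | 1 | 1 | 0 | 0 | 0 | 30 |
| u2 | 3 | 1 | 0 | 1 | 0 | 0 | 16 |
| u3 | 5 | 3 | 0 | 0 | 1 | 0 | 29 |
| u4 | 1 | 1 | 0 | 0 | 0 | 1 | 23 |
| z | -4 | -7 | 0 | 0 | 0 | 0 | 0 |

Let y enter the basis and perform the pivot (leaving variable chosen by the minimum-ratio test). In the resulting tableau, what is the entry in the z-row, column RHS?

Ratio test on column y — row 1: 30/1 = 30; row 2: 16/1 = 16; row 3: 29/3 = 29/3; row 4: 23/1 = 23. Minimum is 29/3 at row 3 (u3 leaves); pivot element 3.
Divide row 3 by 3; eliminate column y from the other rows.
z-row update in column RHS: 0 − (-7)·(29/3) = 203/3.

203/3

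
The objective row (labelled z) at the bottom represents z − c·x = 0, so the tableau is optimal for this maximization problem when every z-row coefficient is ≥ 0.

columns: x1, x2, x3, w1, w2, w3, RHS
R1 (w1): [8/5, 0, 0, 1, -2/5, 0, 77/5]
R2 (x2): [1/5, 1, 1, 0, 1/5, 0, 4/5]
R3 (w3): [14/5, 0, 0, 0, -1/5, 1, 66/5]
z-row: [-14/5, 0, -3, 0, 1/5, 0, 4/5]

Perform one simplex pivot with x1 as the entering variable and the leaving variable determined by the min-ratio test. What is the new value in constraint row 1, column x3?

-8

Ratio test on column x1 — row 1: (77/5)/(8/5) = 77/8; row 2: (4/5)/(1/5) = 4; row 3: (66/5)/(14/5) = 33/7. Minimum is 4 at row 2 (x2 leaves); pivot element 1/5.
Divide row 2 by 1/5; eliminate column x1 from the other rows.
Row 1 update in column x3: 0 − (8/5)·5 = -8.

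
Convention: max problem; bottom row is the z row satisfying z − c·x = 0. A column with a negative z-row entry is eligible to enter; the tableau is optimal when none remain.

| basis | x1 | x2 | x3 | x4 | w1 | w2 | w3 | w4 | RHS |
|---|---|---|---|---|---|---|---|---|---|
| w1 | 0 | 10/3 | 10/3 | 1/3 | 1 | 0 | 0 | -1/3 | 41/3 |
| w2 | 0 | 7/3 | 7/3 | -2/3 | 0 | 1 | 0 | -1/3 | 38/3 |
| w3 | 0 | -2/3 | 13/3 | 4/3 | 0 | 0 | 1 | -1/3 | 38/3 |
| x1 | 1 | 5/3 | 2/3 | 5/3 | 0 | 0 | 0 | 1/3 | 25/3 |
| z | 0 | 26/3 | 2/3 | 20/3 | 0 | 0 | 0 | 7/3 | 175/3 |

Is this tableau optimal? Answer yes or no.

yes

Every z-row coefficient is ≥ 0, so the tableau is optimal.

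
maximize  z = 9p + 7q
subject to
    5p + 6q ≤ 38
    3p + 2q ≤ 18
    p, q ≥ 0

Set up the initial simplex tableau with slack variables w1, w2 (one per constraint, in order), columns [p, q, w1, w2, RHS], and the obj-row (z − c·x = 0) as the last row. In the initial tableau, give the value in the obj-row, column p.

The obj-row carries the negated objective coefficients: the p entry is -9.

-9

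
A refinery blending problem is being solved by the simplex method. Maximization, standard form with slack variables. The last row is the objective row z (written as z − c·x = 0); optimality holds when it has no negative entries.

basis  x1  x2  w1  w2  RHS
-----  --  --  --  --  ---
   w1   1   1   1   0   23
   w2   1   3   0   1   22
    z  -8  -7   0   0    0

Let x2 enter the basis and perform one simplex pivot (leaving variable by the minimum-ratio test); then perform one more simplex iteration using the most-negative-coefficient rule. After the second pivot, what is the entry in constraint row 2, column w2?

1

Ratio test on column x2 — row 1: 23/1 = 23; row 2: 22/3 = 22/3. Minimum is 22/3 at row 2 (w2 leaves); pivot element 3.
Divide row 2 by 3; eliminate column x2 from the other rows.
Second iteration: most negative z-row entry is -17/3 in column x1, so x1 enters.
Ratio test on column x1 — row 1: (47/3)/(2/3) = 47/2; row 2: (22/3)/(1/3) = 22. Minimum is 22 at row 2 (x2 leaves); pivot element 1/3.
Divide row 2 by 1/3; eliminate column x1 from the other rows.
After both pivots, the entry at constraint row 2, column w2 is 1.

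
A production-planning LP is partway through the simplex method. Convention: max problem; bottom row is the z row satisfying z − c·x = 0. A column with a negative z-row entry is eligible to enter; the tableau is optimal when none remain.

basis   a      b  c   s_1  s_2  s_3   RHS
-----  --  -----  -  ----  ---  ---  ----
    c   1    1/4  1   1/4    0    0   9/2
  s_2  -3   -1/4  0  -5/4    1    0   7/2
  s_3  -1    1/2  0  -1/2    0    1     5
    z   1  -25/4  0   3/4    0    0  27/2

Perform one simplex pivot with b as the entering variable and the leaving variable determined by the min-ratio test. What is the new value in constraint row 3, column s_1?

Ratio test on column b — row 1: (9/2)/(1/4) = 18; row 2: entry -1/4 ≤ 0; row 3: 5/(1/2) = 10. Minimum is 10 at row 3 (s_3 leaves); pivot element 1/2.
Divide row 3 by 1/2; eliminate column b from the other rows.
In the new row 3, the s_1 entry is the old entry divided by the pivot: (-1/2)/(1/2) = -1.

-1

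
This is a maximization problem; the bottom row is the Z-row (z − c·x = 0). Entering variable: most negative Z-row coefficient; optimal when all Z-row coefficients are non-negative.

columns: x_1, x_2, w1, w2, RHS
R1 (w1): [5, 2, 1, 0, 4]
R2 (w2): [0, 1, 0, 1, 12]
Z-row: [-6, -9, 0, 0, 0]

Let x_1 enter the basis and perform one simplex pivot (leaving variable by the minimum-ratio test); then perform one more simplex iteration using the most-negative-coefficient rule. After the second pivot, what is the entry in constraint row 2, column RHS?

10

Ratio test on column x_1 — row 1: 4/5 = 4/5; row 2: entry 0 ≤ 0. Minimum is 4/5 at row 1 (w1 leaves); pivot element 5.
Divide row 1 by 5; eliminate column x_1 from the other rows.
Second iteration: most negative Z-row entry is -33/5 in column x_2, so x_2 enters.
Ratio test on column x_2 — row 1: (4/5)/(2/5) = 2; row 2: 12/1 = 12. Minimum is 2 at row 1 (x_1 leaves); pivot element 2/5.
Divide row 1 by 2/5; eliminate column x_2 from the other rows.
After both pivots, the entry at constraint row 2, column RHS is 10.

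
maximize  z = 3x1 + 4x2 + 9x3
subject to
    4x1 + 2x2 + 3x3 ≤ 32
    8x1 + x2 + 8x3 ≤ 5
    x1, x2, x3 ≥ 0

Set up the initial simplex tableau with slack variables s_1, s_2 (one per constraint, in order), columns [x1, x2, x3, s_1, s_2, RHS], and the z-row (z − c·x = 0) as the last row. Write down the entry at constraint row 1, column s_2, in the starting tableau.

0

Slack s_2 belongs to constraint 2; its column is the unit vector e_2, so the entry in row 1 is 0.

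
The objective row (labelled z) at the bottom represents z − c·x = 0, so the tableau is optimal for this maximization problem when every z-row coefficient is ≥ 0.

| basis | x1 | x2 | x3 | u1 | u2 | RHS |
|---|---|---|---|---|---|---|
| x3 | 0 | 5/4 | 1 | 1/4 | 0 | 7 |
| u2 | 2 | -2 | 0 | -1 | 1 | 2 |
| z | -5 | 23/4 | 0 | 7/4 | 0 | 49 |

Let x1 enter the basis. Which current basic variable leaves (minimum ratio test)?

Column x1 entries and ratios — x3: 0 ≤ 0, skip; u2: 2/2 = 1.
Smallest ratio is 1 in the row of u2, so u2 leaves.

u2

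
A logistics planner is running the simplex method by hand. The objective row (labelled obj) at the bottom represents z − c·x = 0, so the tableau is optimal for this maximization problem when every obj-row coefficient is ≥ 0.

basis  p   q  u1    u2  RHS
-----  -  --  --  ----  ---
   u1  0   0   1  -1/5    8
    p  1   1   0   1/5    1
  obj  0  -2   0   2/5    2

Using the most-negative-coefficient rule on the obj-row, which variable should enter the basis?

Negative obj-row entries: q: -2.
The most negative is -2 in column q, so q enters.

q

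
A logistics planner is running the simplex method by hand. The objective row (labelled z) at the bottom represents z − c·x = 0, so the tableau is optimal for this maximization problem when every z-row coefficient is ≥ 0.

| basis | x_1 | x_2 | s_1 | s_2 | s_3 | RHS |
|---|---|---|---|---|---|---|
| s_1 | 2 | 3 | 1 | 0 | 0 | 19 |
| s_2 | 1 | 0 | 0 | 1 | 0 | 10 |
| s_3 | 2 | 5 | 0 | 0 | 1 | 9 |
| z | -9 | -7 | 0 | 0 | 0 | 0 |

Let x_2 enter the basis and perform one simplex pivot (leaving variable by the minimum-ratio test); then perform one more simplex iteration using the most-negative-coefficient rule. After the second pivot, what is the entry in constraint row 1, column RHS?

Ratio test on column x_2 — row 1: 19/3 = 19/3; row 2: entry 0 ≤ 0; row 3: 9/5 = 9/5. Minimum is 9/5 at row 3 (s_3 leaves); pivot element 5.
Divide row 3 by 5; eliminate column x_2 from the other rows.
Second iteration: most negative z-row entry is -31/5 in column x_1, so x_1 enters.
Ratio test on column x_1 — row 1: (68/5)/(4/5) = 17; row 2: 10/1 = 10; row 3: (9/5)/(2/5) = 9/2. Minimum is 9/2 at row 3 (x_2 leaves); pivot element 2/5.
Divide row 3 by 2/5; eliminate column x_1 from the other rows.
After both pivots, the entry at constraint row 1, column RHS is 10.

10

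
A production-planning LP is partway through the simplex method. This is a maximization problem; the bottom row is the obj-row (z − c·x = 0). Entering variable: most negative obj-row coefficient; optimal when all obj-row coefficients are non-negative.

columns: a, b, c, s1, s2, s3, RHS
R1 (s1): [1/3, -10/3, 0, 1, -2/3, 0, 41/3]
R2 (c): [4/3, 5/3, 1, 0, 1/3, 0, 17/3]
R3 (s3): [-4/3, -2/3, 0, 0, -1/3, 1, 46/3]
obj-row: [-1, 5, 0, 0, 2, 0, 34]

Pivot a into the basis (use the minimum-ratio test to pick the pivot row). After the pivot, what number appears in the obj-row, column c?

3/4

Ratio test on column a — row 1: (41/3)/(1/3) = 41; row 2: (17/3)/(4/3) = 17/4; row 3: entry -4/3 ≤ 0. Minimum is 17/4 at row 2 (c leaves); pivot element 4/3.
Divide row 2 by 4/3; eliminate column a from the other rows.
obj-row update in column c: 0 − (-1)·(3/4) = 3/4.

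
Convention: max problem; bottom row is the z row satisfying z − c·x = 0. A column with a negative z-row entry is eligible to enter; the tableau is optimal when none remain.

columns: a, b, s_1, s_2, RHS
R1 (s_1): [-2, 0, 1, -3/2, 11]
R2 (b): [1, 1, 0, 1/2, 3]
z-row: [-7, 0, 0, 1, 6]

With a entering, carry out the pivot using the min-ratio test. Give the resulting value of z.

Ratio test on column a — row 1: entry -2 ≤ 0; row 2: 3/1 = 3. Minimum is 3 at row 2 (b leaves); pivot element 1.
Pivot on row 2; the z-row RHS becomes 6 − (-7)·3 = 27.

27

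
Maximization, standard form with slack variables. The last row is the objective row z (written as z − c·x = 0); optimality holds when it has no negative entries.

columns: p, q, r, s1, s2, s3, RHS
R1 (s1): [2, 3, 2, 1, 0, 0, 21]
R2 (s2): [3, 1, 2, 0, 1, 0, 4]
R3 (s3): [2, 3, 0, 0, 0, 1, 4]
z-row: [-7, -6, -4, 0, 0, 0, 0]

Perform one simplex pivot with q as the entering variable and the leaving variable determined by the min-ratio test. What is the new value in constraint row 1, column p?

0

Ratio test on column q — row 1: 21/3 = 7; row 2: 4/1 = 4; row 3: 4/3 = 4/3. Minimum is 4/3 at row 3 (s3 leaves); pivot element 3.
Divide row 3 by 3; eliminate column q from the other rows.
Row 1 update in column p: 2 − 3·(2/3) = 0.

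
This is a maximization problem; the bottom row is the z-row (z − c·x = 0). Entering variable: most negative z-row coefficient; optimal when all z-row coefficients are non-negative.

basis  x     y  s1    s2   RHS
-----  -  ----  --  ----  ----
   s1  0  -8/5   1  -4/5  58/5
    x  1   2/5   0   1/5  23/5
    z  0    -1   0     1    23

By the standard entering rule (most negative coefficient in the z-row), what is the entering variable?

Negative z-row entries: y: -1.
The most negative is -1 in column y, so y enters.

y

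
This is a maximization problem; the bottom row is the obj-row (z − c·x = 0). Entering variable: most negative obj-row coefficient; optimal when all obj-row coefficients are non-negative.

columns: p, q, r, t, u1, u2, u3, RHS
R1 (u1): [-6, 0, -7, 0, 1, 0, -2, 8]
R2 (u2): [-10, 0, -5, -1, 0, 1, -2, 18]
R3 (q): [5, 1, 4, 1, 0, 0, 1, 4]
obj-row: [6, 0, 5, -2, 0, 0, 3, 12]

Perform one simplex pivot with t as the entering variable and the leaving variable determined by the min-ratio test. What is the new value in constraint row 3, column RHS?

Ratio test on column t — row 1: entry 0 ≤ 0; row 2: entry -1 ≤ 0; row 3: 4/1 = 4. Minimum is 4 at row 3 (q leaves); pivot element 1.
Divide row 3 by 1; eliminate column t from the other rows.
In the new row 3, the RHS entry is the old entry divided by the pivot: 4/1 = 4.

4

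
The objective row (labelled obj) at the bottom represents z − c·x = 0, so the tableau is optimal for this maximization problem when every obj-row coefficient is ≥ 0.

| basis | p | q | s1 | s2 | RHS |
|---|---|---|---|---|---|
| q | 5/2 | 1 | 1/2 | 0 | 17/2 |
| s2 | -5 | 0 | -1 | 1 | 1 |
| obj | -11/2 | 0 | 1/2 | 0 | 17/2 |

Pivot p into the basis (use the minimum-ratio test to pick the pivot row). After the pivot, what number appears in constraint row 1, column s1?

1/5

Ratio test on column p — row 1: (17/2)/(5/2) = 17/5; row 2: entry -5 ≤ 0. Minimum is 17/5 at row 1 (q leaves); pivot element 5/2.
Divide row 1 by 5/2; eliminate column p from the other rows.
In the new row 1, the s1 entry is the old entry divided by the pivot: (1/2)/(5/2) = 1/5.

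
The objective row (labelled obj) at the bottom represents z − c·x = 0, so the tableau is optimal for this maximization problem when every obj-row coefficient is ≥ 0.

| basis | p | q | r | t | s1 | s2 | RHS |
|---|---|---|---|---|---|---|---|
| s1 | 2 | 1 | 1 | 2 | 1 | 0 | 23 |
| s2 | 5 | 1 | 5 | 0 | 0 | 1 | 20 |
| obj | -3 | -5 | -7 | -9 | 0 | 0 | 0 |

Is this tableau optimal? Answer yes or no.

no

The obj-row has a negative entry -9 in column t, so it is not optimal.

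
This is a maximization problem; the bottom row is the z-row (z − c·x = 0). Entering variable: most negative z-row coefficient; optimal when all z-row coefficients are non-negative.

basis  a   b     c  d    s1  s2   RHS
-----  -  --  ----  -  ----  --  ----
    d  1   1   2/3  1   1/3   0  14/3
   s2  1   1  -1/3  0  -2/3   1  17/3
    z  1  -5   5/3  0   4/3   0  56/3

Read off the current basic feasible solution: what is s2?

17/3

s2 is basic (row 2); its value is the RHS of that row, 17/3.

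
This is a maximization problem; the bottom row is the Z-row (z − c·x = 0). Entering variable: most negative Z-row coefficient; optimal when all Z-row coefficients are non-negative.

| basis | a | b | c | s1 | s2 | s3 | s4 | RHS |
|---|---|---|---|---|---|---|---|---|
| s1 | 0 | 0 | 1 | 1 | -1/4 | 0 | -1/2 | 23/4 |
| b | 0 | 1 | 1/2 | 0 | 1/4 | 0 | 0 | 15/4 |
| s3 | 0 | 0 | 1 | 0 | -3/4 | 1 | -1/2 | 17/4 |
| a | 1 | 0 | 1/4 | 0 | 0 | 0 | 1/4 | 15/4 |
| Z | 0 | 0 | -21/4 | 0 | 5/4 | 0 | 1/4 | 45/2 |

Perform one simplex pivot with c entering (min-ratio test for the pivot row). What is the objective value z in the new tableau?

717/16

Ratio test on column c — row 1: (23/4)/1 = 23/4; row 2: (15/4)/(1/2) = 15/2; row 3: (17/4)/1 = 17/4; row 4: (15/4)/(1/4) = 15. Minimum is 17/4 at row 3 (s3 leaves); pivot element 1.
Pivot on row 3; the Z-row RHS becomes 45/2 − (-21/4)·(17/4) = 717/16.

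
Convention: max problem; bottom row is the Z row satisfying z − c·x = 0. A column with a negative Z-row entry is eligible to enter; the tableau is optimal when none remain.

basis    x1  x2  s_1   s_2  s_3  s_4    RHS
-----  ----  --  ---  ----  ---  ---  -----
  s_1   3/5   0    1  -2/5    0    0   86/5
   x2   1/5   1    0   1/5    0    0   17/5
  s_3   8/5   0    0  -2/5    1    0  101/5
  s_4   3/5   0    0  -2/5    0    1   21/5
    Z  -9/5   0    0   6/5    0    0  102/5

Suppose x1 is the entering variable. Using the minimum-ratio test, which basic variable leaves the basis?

s_4

Column x1 entries and ratios — s_1: (86/5)/(3/5) = 86/3; x2: (17/5)/(1/5) = 17; s_3: (101/5)/(8/5) = 101/8; s_4: (21/5)/(3/5) = 7.
Smallest ratio is 7 in the row of s_4, so s_4 leaves.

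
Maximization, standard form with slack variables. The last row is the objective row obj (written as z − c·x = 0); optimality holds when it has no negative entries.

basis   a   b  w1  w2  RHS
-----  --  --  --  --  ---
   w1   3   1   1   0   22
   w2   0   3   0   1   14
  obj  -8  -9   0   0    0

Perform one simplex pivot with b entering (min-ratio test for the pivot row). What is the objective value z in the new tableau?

Ratio test on column b — row 1: 22/1 = 22; row 2: 14/3 = 14/3. Minimum is 14/3 at row 2 (w2 leaves); pivot element 3.
Pivot on row 2; the obj-row RHS becomes 0 − (-9)·(14/3) = 42.

42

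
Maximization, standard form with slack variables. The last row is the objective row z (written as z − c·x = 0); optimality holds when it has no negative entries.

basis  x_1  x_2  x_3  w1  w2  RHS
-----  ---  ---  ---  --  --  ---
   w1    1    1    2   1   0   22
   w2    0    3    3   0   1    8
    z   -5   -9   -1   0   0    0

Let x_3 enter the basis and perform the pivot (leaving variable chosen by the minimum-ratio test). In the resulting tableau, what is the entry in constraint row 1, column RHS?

50/3

Ratio test on column x_3 — row 1: 22/2 = 11; row 2: 8/3 = 8/3. Minimum is 8/3 at row 2 (w2 leaves); pivot element 3.
Divide row 2 by 3; eliminate column x_3 from the other rows.
Row 1 update in column RHS: 22 − 2·(8/3) = 50/3.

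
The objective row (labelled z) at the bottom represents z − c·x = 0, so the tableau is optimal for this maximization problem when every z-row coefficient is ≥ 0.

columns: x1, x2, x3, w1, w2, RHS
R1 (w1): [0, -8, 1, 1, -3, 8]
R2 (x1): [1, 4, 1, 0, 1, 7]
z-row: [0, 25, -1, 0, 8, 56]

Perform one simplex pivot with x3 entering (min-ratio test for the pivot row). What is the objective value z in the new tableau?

63

Ratio test on column x3 — row 1: 8/1 = 8; row 2: 7/1 = 7. Minimum is 7 at row 2 (x1 leaves); pivot element 1.
Pivot on row 2; the z-row RHS becomes 56 − (-1)·7 = 63.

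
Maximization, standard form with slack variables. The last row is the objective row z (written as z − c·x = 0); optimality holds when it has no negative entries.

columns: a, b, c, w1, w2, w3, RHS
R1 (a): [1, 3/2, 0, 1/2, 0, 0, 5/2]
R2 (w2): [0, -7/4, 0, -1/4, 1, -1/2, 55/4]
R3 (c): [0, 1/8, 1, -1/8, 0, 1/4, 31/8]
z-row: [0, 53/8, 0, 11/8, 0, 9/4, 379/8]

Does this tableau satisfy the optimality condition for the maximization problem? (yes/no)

yes

Every z-row coefficient is ≥ 0, so the tableau is optimal.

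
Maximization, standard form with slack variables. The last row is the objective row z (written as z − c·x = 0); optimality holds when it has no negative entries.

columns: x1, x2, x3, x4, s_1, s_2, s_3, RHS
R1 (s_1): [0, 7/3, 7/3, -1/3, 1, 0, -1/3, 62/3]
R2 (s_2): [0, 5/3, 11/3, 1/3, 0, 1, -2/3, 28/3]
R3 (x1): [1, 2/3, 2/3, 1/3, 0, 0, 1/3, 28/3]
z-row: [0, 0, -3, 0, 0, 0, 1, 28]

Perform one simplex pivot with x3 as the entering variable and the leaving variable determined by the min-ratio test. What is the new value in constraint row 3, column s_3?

Ratio test on column x3 — row 1: (62/3)/(7/3) = 62/7; row 2: (28/3)/(11/3) = 28/11; row 3: (28/3)/(2/3) = 14. Minimum is 28/11 at row 2 (s_2 leaves); pivot element 11/3.
Divide row 2 by 11/3; eliminate column x3 from the other rows.
Row 3 update in column s_3: 1/3 − (2/3)·(-2/11) = 5/11.

5/11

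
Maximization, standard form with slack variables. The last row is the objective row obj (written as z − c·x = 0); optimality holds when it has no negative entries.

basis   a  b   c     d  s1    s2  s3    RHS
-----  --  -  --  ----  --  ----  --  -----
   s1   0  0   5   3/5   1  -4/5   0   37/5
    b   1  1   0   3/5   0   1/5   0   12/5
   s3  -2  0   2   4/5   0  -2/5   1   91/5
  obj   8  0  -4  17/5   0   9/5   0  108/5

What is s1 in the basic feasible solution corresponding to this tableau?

s1 is basic (row 1); its value is the RHS of that row, 37/5.

37/5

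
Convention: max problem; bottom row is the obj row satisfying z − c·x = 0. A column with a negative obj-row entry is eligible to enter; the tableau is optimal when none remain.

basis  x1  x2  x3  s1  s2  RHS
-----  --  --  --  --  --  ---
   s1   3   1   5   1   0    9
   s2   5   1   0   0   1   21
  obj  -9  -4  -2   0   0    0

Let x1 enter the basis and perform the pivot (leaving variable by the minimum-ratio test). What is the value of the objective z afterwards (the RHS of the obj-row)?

Ratio test on column x1 — row 1: 9/3 = 3; row 2: 21/5 = 21/5. Minimum is 3 at row 1 (s1 leaves); pivot element 3.
Pivot on row 1; the obj-row RHS becomes 0 − (-9)·3 = 27.

27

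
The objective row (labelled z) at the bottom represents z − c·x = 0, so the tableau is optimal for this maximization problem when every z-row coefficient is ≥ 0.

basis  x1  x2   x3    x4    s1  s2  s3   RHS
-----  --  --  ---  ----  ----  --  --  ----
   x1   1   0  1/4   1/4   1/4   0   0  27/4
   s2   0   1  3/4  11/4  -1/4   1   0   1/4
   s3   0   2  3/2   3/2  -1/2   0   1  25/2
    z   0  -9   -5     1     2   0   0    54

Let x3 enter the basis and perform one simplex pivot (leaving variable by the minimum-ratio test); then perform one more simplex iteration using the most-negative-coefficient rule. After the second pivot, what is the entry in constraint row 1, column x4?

Ratio test on column x3 — row 1: (27/4)/(1/4) = 27; row 2: (1/4)/(3/4) = 1/3; row 3: (25/2)/(3/2) = 25/3. Minimum is 1/3 at row 2 (s2 leaves); pivot element 3/4.
Divide row 2 by 3/4; eliminate column x3 from the other rows.
Second iteration: most negative z-row entry is -7/3 in column x2, so x2 enters.
Ratio test on column x2 — row 1: entry -1/3 ≤ 0; row 2: (1/3)/(4/3) = 1/4; row 3: entry 0 ≤ 0. Minimum is 1/4 at row 2 (x3 leaves); pivot element 4/3.
Divide row 2 by 4/3; eliminate column x2 from the other rows.
After both pivots, the entry at constraint row 1, column x4 is 1/4.

1/4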